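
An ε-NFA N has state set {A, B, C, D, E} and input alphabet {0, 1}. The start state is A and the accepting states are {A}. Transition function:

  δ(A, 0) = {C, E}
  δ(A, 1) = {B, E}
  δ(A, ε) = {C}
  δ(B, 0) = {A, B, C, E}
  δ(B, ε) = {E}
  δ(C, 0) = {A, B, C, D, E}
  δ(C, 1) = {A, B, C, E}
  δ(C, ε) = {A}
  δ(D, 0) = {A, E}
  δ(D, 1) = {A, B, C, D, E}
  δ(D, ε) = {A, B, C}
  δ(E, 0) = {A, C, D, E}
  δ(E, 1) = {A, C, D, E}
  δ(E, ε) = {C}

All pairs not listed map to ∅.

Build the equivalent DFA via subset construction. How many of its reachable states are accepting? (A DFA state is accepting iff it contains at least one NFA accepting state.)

Start state of the DFA: {A, C} (ε-closure of the NFA start).
{A, C} --0--> {A, B, C, D, E}  [new]
{A, C} --1--> {A, B, C, E}  [new]
{A, B, C, D, E} --0--> {A, B, C, D, E}  [seen]
{A, B, C, D, E} --1--> {A, B, C, D, E}  [seen]
{A, B, C, E} --0--> {A, B, C, D, E}  [seen]
{A, B, C, E} --1--> {A, B, C, D, E}  [seen]
Reachable DFA states: {A, C}, {A, B, C, D, E}, {A, B, C, E}.
Accepting DFA states (contain an NFA accepting state): {A, C}, {A, B, C, D, E}, {A, B, C, E}.

3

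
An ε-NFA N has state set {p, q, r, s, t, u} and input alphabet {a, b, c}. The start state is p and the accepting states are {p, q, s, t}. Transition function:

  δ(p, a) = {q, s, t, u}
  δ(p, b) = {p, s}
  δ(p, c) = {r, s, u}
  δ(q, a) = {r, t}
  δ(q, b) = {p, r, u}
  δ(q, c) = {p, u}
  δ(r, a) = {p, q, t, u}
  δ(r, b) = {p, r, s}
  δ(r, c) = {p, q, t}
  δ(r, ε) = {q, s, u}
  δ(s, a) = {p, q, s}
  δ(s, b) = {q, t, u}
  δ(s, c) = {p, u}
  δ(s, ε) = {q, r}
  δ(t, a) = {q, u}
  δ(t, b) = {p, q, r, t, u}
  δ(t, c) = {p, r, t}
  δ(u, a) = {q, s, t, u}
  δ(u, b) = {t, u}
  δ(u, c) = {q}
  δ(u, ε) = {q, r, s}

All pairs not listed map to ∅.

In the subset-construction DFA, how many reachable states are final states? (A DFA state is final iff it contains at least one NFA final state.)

5

Start state of the DFA: {p} (ε-closure of the NFA start).
{p} --a--> {q, r, s, t, u}  [new]
{p} --b--> {p, q, r, s, u}  [new]
{p} --c--> {q, r, s, u}  [new]
{q, r, s, t, u} --a--> {p, q, r, s, t, u}  [new]
{q, r, s, t, u} --b--> {p, q, r, s, t, u}  [seen]
{q, r, s, t, u} --c--> {p, q, r, s, t, u}  [seen]
{p, q, r, s, u} --a--> {p, q, r, s, t, u}  [seen]
{p, q, r, s, u} --b--> {p, q, r, s, t, u}  [seen]
{p, q, r, s, u} --c--> {p, q, r, s, t, u}  [seen]
{q, r, s, u} --a--> {p, q, r, s, t, u}  [seen]
{q, r, s, u} --b--> {p, q, r, s, t, u}  [seen]
{q, r, s, u} --c--> {p, q, r, s, t, u}  [seen]
{p, q, r, s, t, u} --a--> {p, q, r, s, t, u}  [seen]
{p, q, r, s, t, u} --b--> {p, q, r, s, t, u}  [seen]
{p, q, r, s, t, u} --c--> {p, q, r, s, t, u}  [seen]
Reachable DFA states: {p}, {q, r, s, t, u}, {p, q, r, s, u}, {q, r, s, u}, {p, q, r, s, t, u}.
Accepting DFA states (contain an NFA accepting state): {p}, {q, r, s, t, u}, {p, q, r, s, u}, {q, r, s, u}, {p, q, r, s, t, u}.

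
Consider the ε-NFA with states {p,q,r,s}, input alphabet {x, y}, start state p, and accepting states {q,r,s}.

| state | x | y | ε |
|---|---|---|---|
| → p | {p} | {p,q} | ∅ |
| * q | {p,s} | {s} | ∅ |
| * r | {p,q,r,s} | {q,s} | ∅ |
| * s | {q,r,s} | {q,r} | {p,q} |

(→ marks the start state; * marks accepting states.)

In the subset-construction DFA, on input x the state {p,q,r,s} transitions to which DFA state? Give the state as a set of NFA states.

{p,q,r,s}

δ(p,x) = {p}; δ(q,x) = {p,s}; δ(r,x) = {p,q,r,s}; δ(s,x) = {q,r,s}.
Union: {p,q,r,s}.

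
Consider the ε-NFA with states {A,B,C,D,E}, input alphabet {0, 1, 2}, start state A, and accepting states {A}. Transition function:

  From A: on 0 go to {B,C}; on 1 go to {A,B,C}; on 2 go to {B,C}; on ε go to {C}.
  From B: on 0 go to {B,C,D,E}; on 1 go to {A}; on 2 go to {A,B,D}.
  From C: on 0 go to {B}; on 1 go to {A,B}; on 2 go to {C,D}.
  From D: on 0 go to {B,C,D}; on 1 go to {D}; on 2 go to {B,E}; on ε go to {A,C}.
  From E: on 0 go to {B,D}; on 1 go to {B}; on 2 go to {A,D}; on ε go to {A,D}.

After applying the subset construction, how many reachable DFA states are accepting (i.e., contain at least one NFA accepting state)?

Start state of the DFA: {A,C} (ε-closure of the NFA start).
{A,C} --0--> {B,C}  [new]
{A,C} --1--> {A,B,C}  [new]
{A,C} --2--> {A,B,C,D}  [new]
{B,C} --0--> {A,B,C,D,E}  [new]
{B,C} --1--> {A,B,C}  [seen]
{B,C} --2--> {A,B,C,D}  [seen]
{A,B,C} --0--> {A,B,C,D,E}  [seen]
{A,B,C} --1--> {A,B,C}  [seen]
{A,B,C} --2--> {A,B,C,D}  [seen]
{A,B,C,D} --0--> {A,B,C,D,E}  [seen]
{A,B,C,D} --1--> {A,B,C,D}  [seen]
{A,B,C,D} --2--> {A,B,C,D,E}  [seen]
{A,B,C,D,E} --0--> {A,B,C,D,E}  [seen]
{A,B,C,D,E} --1--> {A,B,C,D}  [seen]
{A,B,C,D,E} --2--> {A,B,C,D,E}  [seen]
Reachable DFA states: {A,C}, {B,C}, {A,B,C}, {A,B,C,D}, {A,B,C,D,E}.
Accepting DFA states (contain an NFA accepting state): {A,C}, {A,B,C}, {A,B,C,D}, {A,B,C,D,E}.

4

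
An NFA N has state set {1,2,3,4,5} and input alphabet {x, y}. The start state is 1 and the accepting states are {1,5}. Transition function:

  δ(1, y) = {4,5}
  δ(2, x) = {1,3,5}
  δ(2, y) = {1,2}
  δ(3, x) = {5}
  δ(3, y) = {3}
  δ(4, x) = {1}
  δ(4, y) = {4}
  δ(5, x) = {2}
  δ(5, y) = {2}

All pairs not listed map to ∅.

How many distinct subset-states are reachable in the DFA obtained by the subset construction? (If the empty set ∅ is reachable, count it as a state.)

13

Start state of the DFA: {1}.
{1} --x--> ∅  [new]
{1} --y--> {4,5}  [new]
∅ --x--> ∅  [seen]
∅ --y--> ∅  [seen]
{4,5} --x--> {1,2}  [new]
{4,5} --y--> {2,4}  [new]
{1,2} --x--> {1,3,5}  [new]
{1,2} --y--> {1,2,4,5}  [new]
{2,4} --x--> {1,3,5}  [seen]
{2,4} --y--> {1,2,4}  [new]
{1,3,5} --x--> {2,5}  [new]
{1,3,5} --y--> {2,3,4,5}  [new]
{1,2,4,5} --x--> {1,2,3,5}  [new]
{1,2,4,5} --y--> {1,2,4,5}  [seen]
{1,2,4} --x--> {1,3,5}  [seen]
{1,2,4} --y--> {1,2,4,5}  [seen]
{2,5} --x--> {1,2,3,5}  [seen]
{2,5} --y--> {1,2}  [seen]
{2,3,4,5} --x--> {1,2,3,5}  [seen]
{2,3,4,5} --y--> {1,2,3,4}  [new]
{1,2,3,5} --x--> {1,2,3,5}  [seen]
{1,2,3,5} --y--> {1,2,3,4,5}  [new]
{1,2,3,4} --x--> {1,3,5}  [seen]
{1,2,3,4} --y--> {1,2,3,4,5}  [seen]
{1,2,3,4,5} --x--> {1,2,3,5}  [seen]
{1,2,3,4,5} --y--> {1,2,3,4,5}  [seen]
Reachable DFA states: {1}, ∅, {4,5}, {1,2}, {2,4}, {1,3,5}, {1,2,4,5}, {1,2,4}, {2,5}, {2,3,4,5}, {1,2,3,5}, {1,2,3,4}, {1,2,3,4,5}.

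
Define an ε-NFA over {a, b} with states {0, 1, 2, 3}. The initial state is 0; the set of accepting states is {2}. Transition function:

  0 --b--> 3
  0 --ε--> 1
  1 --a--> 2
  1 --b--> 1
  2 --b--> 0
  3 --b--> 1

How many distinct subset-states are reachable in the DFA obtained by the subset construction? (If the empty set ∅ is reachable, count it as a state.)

5

Start state of the DFA: {0, 1} (ε-closure of the NFA start).
{0, 1} --a--> {2}  [new]
{0, 1} --b--> {1, 3}  [new]
{2} --a--> ∅  [new]
{2} --b--> {0, 1}  [seen]
{1, 3} --a--> {2}  [seen]
{1, 3} --b--> {1}  [new]
∅ --a--> ∅  [seen]
∅ --b--> ∅  [seen]
{1} --a--> {2}  [seen]
{1} --b--> {1}  [seen]
Reachable DFA states: {0, 1}, {2}, {1, 3}, ∅, {1}.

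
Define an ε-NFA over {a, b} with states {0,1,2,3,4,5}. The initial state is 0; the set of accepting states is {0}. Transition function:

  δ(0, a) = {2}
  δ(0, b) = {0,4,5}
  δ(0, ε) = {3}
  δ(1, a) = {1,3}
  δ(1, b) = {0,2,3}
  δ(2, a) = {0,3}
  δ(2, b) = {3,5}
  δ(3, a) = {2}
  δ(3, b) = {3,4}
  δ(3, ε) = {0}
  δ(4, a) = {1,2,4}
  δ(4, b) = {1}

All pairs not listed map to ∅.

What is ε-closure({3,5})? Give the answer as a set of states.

{0,3,5}

Begin with {3,5}.
3 →ε {0}; add 0.
ε-closure = {0,3,5}.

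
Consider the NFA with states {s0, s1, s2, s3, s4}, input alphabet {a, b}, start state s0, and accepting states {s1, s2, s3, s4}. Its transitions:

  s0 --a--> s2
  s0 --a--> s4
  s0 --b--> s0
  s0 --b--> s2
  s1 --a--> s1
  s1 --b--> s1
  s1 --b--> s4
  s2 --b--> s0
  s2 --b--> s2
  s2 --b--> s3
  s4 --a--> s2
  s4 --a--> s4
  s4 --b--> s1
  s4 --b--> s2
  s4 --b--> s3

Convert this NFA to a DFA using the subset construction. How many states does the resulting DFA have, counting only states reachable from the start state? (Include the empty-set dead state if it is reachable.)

Start state of the DFA: {s0}.
{s0} --a--> {s2, s4}  [new]
{s0} --b--> {s0, s2}  [new]
{s2, s4} --a--> {s2, s4}  [seen]
{s2, s4} --b--> {s0, s1, s2, s3}  [new]
{s0, s2} --a--> {s2, s4}  [seen]
{s0, s2} --b--> {s0, s2, s3}  [new]
{s0, s1, s2, s3} --a--> {s1, s2, s4}  [new]
{s0, s1, s2, s3} --b--> {s0, s1, s2, s3, s4}  [new]
{s0, s2, s3} --a--> {s2, s4}  [seen]
{s0, s2, s3} --b--> {s0, s2, s3}  [seen]
{s1, s2, s4} --a--> {s1, s2, s4}  [seen]
{s1, s2, s4} --b--> {s0, s1, s2, s3, s4}  [seen]
{s0, s1, s2, s3, s4} --a--> {s1, s2, s4}  [seen]
{s0, s1, s2, s3, s4} --b--> {s0, s1, s2, s3, s4}  [seen]
Reachable DFA states: {s0}, {s2, s4}, {s0, s2}, {s0, s1, s2, s3}, {s0, s2, s3}, {s1, s2, s4}, {s0, s1, s2, s3, s4}.

7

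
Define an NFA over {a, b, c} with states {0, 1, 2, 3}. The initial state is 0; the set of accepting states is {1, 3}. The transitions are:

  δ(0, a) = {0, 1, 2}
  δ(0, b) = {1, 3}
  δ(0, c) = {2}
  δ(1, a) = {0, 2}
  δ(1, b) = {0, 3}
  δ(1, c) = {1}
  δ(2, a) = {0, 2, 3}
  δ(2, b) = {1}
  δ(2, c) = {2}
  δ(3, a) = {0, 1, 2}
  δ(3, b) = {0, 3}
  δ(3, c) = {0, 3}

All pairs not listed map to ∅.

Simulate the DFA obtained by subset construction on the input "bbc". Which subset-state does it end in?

Start: {0}.
δ(0,b) = {1, 3}.
Union: {1, 3}.
After b: {1, 3}.
δ(1,b) = {0, 3}; δ(3,b) = {0, 3}.
Union: {0, 3}.
After b: {0, 3}.
δ(0,c) = {2}; δ(3,c) = {0, 3}.
Union: {0, 2, 3}.
After c: {0, 2, 3}.

{0, 2, 3}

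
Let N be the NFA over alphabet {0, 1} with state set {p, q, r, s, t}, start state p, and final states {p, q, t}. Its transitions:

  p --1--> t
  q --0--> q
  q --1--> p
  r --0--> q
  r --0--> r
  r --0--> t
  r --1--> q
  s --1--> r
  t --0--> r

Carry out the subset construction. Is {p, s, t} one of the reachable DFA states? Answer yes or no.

no

Start state of the DFA: {p}.
{p} --0--> ∅  [new]
{p} --1--> {t}  [new]
∅ --0--> ∅  [seen]
∅ --1--> ∅  [seen]
{t} --0--> {r}  [new]
{t} --1--> ∅  [seen]
{r} --0--> {q, r, t}  [new]
{r} --1--> {q}  [new]
{q, r, t} --0--> {q, r, t}  [seen]
{q, r, t} --1--> {p, q}  [new]
{q} --0--> {q}  [seen]
{q} --1--> {p}  [seen]
{p, q} --0--> {q}  [seen]
{p, q} --1--> {p, t}  [new]
{p, t} --0--> {r}  [seen]
{p, t} --1--> {t}  [seen]
Reachable DFA states: {p}, ∅, {t}, {r}, {q, r, t}, {q}, {p, q}, {p, t}.
{p, s, t} is not among them.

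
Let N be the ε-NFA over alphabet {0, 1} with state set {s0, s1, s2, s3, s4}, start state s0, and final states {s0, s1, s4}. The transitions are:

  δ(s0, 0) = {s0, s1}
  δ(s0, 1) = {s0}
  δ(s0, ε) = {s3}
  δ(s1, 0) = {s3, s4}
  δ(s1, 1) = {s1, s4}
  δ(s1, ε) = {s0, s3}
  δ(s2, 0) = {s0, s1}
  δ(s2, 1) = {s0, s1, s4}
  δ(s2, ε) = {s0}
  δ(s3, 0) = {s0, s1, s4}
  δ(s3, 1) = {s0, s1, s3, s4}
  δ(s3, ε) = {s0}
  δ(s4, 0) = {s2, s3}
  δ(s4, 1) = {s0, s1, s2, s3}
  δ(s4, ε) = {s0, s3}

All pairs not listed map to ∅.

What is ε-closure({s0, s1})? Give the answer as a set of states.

Begin with {s0, s1}.
s0 →ε {s3}; add s3.
ε-closure = {s0, s1, s3}.

{s0, s1, s3}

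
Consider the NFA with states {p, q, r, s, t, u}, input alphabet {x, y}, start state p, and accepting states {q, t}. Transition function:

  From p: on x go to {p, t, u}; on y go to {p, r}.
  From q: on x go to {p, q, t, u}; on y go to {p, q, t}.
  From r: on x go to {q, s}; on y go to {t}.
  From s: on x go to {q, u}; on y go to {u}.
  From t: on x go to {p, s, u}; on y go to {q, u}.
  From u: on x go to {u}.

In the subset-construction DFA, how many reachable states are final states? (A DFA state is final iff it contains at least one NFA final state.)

Start state of the DFA: {p}.
{p} --x--> {p, t, u}  [new]
{p} --y--> {p, r}  [new]
{p, t, u} --x--> {p, s, t, u}  [new]
{p, t, u} --y--> {p, q, r, u}  [new]
{p, r} --x--> {p, q, s, t, u}  [new]
{p, r} --y--> {p, r, t}  [new]
{p, s, t, u} --x--> {p, q, s, t, u}  [seen]
{p, s, t, u} --y--> {p, q, r, u}  [seen]
{p, q, r, u} --x--> {p, q, s, t, u}  [seen]
{p, q, r, u} --y--> {p, q, r, t}  [new]
{p, q, s, t, u} --x--> {p, q, s, t, u}  [seen]
{p, q, s, t, u} --y--> {p, q, r, t, u}  [new]
{p, r, t} --x--> {p, q, s, t, u}  [seen]
{p, r, t} --y--> {p, q, r, t, u}  [seen]
{p, q, r, t} --x--> {p, q, s, t, u}  [seen]
{p, q, r, t} --y--> {p, q, r, t, u}  [seen]
{p, q, r, t, u} --x--> {p, q, s, t, u}  [seen]
{p, q, r, t, u} --y--> {p, q, r, t, u}  [seen]
Reachable DFA states: {p}, {p, t, u}, {p, r}, {p, s, t, u}, {p, q, r, u}, {p, q, s, t, u}, {p, r, t}, {p, q, r, t}, {p, q, r, t, u}.
Accepting DFA states (contain an NFA accepting state): {p, t, u}, {p, s, t, u}, {p, q, r, u}, {p, q, s, t, u}, {p, r, t}, {p, q, r, t}, {p, q, r, t, u}.

7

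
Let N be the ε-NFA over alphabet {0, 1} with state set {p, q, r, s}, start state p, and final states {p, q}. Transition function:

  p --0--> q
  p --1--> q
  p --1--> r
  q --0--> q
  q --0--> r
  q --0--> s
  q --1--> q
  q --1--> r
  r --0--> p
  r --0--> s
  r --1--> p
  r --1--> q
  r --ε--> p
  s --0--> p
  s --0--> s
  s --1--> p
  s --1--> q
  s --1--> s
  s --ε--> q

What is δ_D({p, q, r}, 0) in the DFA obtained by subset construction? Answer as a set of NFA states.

{p, q, r, s}

δ(p,0) = {q}; δ(q,0) = {q, r, s}; δ(r,0) = {p, s}.
Union: {p, q, r, s}.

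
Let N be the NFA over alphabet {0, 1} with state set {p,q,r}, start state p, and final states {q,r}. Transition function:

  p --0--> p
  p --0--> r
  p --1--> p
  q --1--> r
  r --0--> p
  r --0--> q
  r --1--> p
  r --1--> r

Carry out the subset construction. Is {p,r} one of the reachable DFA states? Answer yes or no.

yes

Start state of the DFA: {p}.
{p} --0--> {p,r}  [new]
{p} --1--> {p}  [seen]
{p,r} --0--> {p,q,r}  [new]
{p,r} --1--> {p,r}  [seen]
{p,q,r} --0--> {p,q,r}  [seen]
{p,q,r} --1--> {p,r}  [seen]
Reachable DFA states: {p}, {p,r}, {p,q,r}.
{p,r} is among them.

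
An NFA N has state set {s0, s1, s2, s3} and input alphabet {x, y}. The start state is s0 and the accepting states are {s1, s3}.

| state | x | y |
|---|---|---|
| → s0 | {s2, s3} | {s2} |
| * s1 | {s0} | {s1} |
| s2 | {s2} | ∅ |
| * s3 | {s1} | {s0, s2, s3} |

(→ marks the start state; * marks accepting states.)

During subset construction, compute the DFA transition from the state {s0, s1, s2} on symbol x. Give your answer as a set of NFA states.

{s0, s2, s3}

δ(s0,x) = {s2, s3}; δ(s1,x) = {s0}; δ(s2,x) = {s2}.
Union: {s0, s2, s3}.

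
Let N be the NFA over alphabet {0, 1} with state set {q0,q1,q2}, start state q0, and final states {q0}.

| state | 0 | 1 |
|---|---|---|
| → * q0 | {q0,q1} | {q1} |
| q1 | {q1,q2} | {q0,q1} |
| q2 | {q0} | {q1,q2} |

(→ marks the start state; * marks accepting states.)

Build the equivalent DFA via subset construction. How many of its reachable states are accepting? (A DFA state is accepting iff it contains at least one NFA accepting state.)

Start state of the DFA: {q0}.
{q0} --0--> {q0,q1}  [new]
{q0} --1--> {q1}  [new]
{q0,q1} --0--> {q0,q1,q2}  [new]
{q0,q1} --1--> {q0,q1}  [seen]
{q1} --0--> {q1,q2}  [new]
{q1} --1--> {q0,q1}  [seen]
{q0,q1,q2} --0--> {q0,q1,q2}  [seen]
{q0,q1,q2} --1--> {q0,q1,q2}  [seen]
{q1,q2} --0--> {q0,q1,q2}  [seen]
{q1,q2} --1--> {q0,q1,q2}  [seen]
Reachable DFA states: {q0}, {q0,q1}, {q1}, {q0,q1,q2}, {q1,q2}.
Accepting DFA states (contain an NFA accepting state): {q0}, {q0,q1}, {q0,q1,q2}.

3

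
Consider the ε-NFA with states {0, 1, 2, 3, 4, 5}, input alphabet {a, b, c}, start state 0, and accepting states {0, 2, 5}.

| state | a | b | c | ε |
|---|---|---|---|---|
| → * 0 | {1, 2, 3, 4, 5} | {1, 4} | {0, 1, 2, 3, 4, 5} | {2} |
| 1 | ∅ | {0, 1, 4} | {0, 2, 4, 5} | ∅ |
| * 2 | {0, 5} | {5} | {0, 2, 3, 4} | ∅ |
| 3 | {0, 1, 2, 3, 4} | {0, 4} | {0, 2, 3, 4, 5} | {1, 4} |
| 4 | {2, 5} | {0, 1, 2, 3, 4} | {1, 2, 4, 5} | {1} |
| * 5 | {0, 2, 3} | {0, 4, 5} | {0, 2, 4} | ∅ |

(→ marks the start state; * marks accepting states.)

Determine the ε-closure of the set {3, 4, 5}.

Begin with {3, 4, 5}.
3 →ε {1, 4}; add 1.
ε-closure = {1, 3, 4, 5}.

{1, 3, 4, 5}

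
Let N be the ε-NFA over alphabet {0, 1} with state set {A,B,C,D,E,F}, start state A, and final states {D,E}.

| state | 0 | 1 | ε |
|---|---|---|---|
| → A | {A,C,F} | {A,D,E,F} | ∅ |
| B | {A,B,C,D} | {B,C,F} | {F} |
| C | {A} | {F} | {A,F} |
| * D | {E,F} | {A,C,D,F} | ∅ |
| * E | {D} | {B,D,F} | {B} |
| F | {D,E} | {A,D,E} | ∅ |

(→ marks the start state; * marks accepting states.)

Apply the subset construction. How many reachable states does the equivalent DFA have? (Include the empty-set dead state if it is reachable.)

Start state of the DFA: {A} (ε-closure of the NFA start).
{A} --0--> {A,C,F}  [new]
{A} --1--> {A,B,D,E,F}  [new]
{A,C,F} --0--> {A,B,C,D,E,F}  [new]
{A,C,F} --1--> {A,B,D,E,F}  [seen]
{A,B,D,E,F} --0--> {A,B,C,D,E,F}  [seen]
{A,B,D,E,F} --1--> {A,B,C,D,E,F}  [seen]
{A,B,C,D,E,F} --0--> {A,B,C,D,E,F}  [seen]
{A,B,C,D,E,F} --1--> {A,B,C,D,E,F}  [seen]
Reachable DFA states: {A}, {A,C,F}, {A,B,D,E,F}, {A,B,C,D,E,F}.

4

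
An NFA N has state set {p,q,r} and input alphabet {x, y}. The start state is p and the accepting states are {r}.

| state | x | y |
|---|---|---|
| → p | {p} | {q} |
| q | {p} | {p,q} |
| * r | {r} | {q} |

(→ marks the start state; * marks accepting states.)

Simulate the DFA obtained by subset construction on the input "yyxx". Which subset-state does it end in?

{p}

Start: {p}.
δ(p,y) = {q}.
Union: {q}.
After y: {q}.
δ(q,y) = {p,q}.
Union: {p,q}.
After y: {p,q}.
δ(p,x) = {p}; δ(q,x) = {p}.
Union: {p}.
After x: {p}.
δ(p,x) = {p}.
Union: {p}.
After x: {p}.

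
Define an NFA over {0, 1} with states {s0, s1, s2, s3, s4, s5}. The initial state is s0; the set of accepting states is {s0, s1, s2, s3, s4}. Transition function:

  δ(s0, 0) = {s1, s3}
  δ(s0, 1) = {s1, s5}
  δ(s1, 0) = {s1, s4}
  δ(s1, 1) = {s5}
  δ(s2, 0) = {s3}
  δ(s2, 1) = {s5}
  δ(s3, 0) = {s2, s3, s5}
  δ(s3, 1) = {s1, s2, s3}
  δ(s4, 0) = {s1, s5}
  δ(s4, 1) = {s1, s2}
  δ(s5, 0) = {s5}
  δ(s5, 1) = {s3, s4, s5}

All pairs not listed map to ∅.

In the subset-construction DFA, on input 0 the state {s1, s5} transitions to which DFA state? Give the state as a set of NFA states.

δ(s1,0) = {s1, s4}; δ(s5,0) = {s5}.
Union: {s1, s4, s5}.

{s1, s4, s5}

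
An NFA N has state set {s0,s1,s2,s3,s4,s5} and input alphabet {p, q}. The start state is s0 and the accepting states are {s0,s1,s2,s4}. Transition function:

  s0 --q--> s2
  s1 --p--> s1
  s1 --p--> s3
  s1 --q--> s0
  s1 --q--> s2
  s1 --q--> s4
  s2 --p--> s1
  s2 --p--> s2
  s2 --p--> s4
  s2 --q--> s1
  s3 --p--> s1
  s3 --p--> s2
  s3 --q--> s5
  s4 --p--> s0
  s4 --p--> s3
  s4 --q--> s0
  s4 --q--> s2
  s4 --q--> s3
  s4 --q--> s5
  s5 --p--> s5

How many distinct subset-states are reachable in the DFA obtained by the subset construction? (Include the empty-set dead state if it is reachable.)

15

Start state of the DFA: {s0}.
{s0} --p--> ∅  [new]
{s0} --q--> {s2}  [new]
∅ --p--> ∅  [seen]
∅ --q--> ∅  [seen]
{s2} --p--> {s1,s2,s4}  [new]
{s2} --q--> {s1}  [new]
{s1,s2,s4} --p--> {s0,s1,s2,s3,s4}  [new]
{s1,s2,s4} --q--> {s0,s1,s2,s3,s4,s5}  [new]
{s1} --p--> {s1,s3}  [new]
{s1} --q--> {s0,s2,s4}  [new]
{s0,s1,s2,s3,s4} --p--> {s0,s1,s2,s3,s4}  [seen]
{s0,s1,s2,s3,s4} --q--> {s0,s1,s2,s3,s4,s5}  [seen]
{s0,s1,s2,s3,s4,s5} --p--> {s0,s1,s2,s3,s4,s5}  [seen]
{s0,s1,s2,s3,s4,s5} --q--> {s0,s1,s2,s3,s4,s5}  [seen]
{s1,s3} --p--> {s1,s2,s3}  [new]
{s1,s3} --q--> {s0,s2,s4,s5}  [new]
{s0,s2,s4} --p--> {s0,s1,s2,s3,s4}  [seen]
{s0,s2,s4} --q--> {s0,s1,s2,s3,s5}  [new]
{s1,s2,s3} --p--> {s1,s2,s3,s4}  [new]
{s1,s2,s3} --q--> {s0,s1,s2,s4,s5}  [new]
{s0,s2,s4,s5} --p--> {s0,s1,s2,s3,s4,s5}  [seen]
{s0,s2,s4,s5} --q--> {s0,s1,s2,s3,s5}  [seen]
{s0,s1,s2,s3,s5} --p--> {s1,s2,s3,s4,s5}  [new]
{s0,s1,s2,s3,s5} --q--> {s0,s1,s2,s4,s5}  [seen]
{s1,s2,s3,s4} --p--> {s0,s1,s2,s3,s4}  [seen]
{s1,s2,s3,s4} --q--> {s0,s1,s2,s3,s4,s5}  [seen]
{s0,s1,s2,s4,s5} --p--> {s0,s1,s2,s3,s4,s5}  [seen]
{s0,s1,s2,s4,s5} --q--> {s0,s1,s2,s3,s4,s5}  [seen]
{s1,s2,s3,s4,s5} --p--> {s0,s1,s2,s3,s4,s5}  [seen]
{s1,s2,s3,s4,s5} --q--> {s0,s1,s2,s3,s4,s5}  [seen]
Reachable DFA states: {s0}, ∅, {s2}, {s1,s2,s4}, {s1}, {s0,s1,s2,s3,s4}, {s0,s1,s2,s3,s4,s5}, {s1,s3}, {s0,s2,s4}, {s1,s2,s3}, {s0,s2,s4,s5}, {s0,s1,s2,s3,s5}, {s1,s2,s3,s4}, {s0,s1,s2,s4,s5}, {s1,s2,s3,s4,s5}.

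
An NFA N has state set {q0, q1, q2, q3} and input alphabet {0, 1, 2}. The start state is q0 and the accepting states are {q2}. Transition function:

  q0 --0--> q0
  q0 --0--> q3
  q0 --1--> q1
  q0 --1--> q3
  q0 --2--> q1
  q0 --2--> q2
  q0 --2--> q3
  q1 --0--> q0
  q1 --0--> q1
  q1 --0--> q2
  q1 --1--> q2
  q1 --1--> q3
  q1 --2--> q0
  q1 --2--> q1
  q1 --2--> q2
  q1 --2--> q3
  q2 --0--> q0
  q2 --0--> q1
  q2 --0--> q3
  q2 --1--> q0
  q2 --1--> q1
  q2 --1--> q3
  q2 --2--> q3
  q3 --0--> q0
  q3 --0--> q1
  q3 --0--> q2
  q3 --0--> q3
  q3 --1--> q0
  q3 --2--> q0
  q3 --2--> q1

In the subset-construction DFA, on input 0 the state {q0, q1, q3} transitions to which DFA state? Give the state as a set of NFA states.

δ(q0,0) = {q0, q3}; δ(q1,0) = {q0, q1, q2}; δ(q3,0) = {q0, q1, q2, q3}.
Union: {q0, q1, q2, q3}.

{q0, q1, q2, q3}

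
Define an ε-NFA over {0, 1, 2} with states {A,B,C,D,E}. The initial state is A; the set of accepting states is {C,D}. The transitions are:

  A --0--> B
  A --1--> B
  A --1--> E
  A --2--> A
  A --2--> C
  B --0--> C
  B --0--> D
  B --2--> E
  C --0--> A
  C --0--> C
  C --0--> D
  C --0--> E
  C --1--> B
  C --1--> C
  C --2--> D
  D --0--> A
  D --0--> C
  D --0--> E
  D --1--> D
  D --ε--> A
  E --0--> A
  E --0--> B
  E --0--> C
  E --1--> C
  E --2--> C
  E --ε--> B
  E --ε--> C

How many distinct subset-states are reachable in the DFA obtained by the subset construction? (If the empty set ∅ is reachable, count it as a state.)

Start state of the DFA: {A} (ε-closure of the NFA start).
{A} --0--> {B}  [new]
{A} --1--> {B,C,E}  [new]
{A} --2--> {A,C}  [new]
{B} --0--> {A,C,D}  [new]
{B} --1--> ∅  [new]
{B} --2--> {B,C,E}  [seen]
{B,C,E} --0--> {A,B,C,D,E}  [new]
{B,C,E} --1--> {B,C}  [new]
{B,C,E} --2--> {A,B,C,D,E}  [seen]
{A,C} --0--> {A,B,C,D,E}  [seen]
{A,C} --1--> {B,C,E}  [seen]
{A,C} --2--> {A,C,D}  [seen]
{A,C,D} --0--> {A,B,C,D,E}  [seen]
{A,C,D} --1--> {A,B,C,D,E}  [seen]
{A,C,D} --2--> {A,C,D}  [seen]
∅ --0--> ∅  [seen]
∅ --1--> ∅  [seen]
∅ --2--> ∅  [seen]
{A,B,C,D,E} --0--> {A,B,C,D,E}  [seen]
{A,B,C,D,E} --1--> {A,B,C,D,E}  [seen]
{A,B,C,D,E} --2--> {A,B,C,D,E}  [seen]
{B,C} --0--> {A,B,C,D,E}  [seen]
{B,C} --1--> {B,C}  [seen]
{B,C} --2--> {A,B,C,D,E}  [seen]
Reachable DFA states: {A}, {B}, {B,C,E}, {A,C}, {A,C,D}, ∅, {A,B,C,D,E}, {B,C}.

8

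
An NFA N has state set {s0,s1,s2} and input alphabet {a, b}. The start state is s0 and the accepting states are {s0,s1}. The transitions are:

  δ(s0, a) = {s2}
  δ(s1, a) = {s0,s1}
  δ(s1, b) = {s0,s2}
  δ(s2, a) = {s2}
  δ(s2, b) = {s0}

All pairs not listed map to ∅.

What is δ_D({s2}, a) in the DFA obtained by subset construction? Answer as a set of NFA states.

{s2}

δ(s2,a) = {s2}.
Union: {s2}.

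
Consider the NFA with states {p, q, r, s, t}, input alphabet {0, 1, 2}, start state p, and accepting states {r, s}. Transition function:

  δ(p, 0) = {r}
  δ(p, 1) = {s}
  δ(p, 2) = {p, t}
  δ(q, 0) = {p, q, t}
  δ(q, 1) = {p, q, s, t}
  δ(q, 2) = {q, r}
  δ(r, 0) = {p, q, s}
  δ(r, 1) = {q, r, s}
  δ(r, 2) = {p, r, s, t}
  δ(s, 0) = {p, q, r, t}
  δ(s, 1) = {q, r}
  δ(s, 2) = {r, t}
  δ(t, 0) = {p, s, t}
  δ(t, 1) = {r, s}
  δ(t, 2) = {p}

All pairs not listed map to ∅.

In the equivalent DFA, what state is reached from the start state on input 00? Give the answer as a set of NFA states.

Start: {p}.
δ(p,0) = {r}.
Union: {r}.
After 0: {r}.
δ(r,0) = {p, q, s}.
Union: {p, q, s}.
After 0: {p, q, s}.

{p, q, s}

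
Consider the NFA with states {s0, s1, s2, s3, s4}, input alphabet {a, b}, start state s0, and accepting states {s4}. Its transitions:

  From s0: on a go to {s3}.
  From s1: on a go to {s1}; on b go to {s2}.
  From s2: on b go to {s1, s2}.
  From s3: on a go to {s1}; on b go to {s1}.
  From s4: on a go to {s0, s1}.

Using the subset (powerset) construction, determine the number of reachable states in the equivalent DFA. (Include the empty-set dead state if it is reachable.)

6

Start state of the DFA: {s0}.
{s0} --a--> {s3}  [new]
{s0} --b--> ∅  [new]
{s3} --a--> {s1}  [new]
{s3} --b--> {s1}  [seen]
∅ --a--> ∅  [seen]
∅ --b--> ∅  [seen]
{s1} --a--> {s1}  [seen]
{s1} --b--> {s2}  [new]
{s2} --a--> ∅  [seen]
{s2} --b--> {s1, s2}  [new]
{s1, s2} --a--> {s1}  [seen]
{s1, s2} --b--> {s1, s2}  [seen]
Reachable DFA states: {s0}, {s3}, ∅, {s1}, {s2}, {s1, s2}.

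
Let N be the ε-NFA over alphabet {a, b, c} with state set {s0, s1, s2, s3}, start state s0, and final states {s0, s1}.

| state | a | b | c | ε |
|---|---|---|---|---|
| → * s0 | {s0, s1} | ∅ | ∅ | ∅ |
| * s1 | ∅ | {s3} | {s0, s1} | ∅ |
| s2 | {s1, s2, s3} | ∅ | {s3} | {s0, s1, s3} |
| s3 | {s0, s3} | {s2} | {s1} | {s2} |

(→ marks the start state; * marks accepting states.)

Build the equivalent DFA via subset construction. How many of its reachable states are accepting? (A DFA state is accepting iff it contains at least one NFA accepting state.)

Start state of the DFA: {s0} (ε-closure of the NFA start).
{s0} --a--> {s0, s1}  [new]
{s0} --b--> ∅  [new]
{s0} --c--> ∅  [seen]
{s0, s1} --a--> {s0, s1}  [seen]
{s0, s1} --b--> {s0, s1, s2, s3}  [new]
{s0, s1} --c--> {s0, s1}  [seen]
∅ --a--> ∅  [seen]
∅ --b--> ∅  [seen]
∅ --c--> ∅  [seen]
{s0, s1, s2, s3} --a--> {s0, s1, s2, s3}  [seen]
{s0, s1, s2, s3} --b--> {s0, s1, s2, s3}  [seen]
{s0, s1, s2, s3} --c--> {s0, s1, s2, s3}  [seen]
Reachable DFA states: {s0}, {s0, s1}, ∅, {s0, s1, s2, s3}.
Accepting DFA states (contain an NFA accepting state): {s0}, {s0, s1}, {s0, s1, s2, s3}.

3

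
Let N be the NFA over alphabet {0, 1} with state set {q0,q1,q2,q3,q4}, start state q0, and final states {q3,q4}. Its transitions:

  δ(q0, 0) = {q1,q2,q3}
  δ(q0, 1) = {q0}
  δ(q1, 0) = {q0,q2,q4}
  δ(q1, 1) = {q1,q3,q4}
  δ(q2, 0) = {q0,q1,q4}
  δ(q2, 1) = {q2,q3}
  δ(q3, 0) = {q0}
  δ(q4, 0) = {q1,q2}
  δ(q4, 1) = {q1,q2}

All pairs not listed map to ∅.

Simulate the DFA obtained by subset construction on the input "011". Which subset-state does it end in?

Start: {q0}.
δ(q0,0) = {q1,q2,q3}.
Union: {q1,q2,q3}.
After 0: {q1,q2,q3}.
δ(q1,1) = {q1,q3,q4}; δ(q2,1) = {q2,q3}; δ(q3,1) = ∅.
Union: {q1,q2,q3,q4}.
After 1: {q1,q2,q3,q4}.
δ(q1,1) = {q1,q3,q4}; δ(q2,1) = {q2,q3}; δ(q3,1) = ∅; δ(q4,1) = {q1,q2}.
Union: {q1,q2,q3,q4}.
After 1: {q1,q2,q3,q4}.

{q1,q2,q3,q4}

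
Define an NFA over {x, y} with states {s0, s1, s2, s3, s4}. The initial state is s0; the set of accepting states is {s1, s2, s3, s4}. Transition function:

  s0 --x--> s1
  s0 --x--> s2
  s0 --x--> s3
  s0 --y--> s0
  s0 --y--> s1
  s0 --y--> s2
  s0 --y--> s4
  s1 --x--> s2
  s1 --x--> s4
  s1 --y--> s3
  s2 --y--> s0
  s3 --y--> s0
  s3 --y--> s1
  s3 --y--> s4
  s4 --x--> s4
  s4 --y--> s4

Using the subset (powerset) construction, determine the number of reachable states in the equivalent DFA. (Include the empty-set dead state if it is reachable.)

9

Start state of the DFA: {s0}.
{s0} --x--> {s1, s2, s3}  [new]
{s0} --y--> {s0, s1, s2, s4}  [new]
{s1, s2, s3} --x--> {s2, s4}  [new]
{s1, s2, s3} --y--> {s0, s1, s3, s4}  [new]
{s0, s1, s2, s4} --x--> {s1, s2, s3, s4}  [new]
{s0, s1, s2, s4} --y--> {s0, s1, s2, s3, s4}  [new]
{s2, s4} --x--> {s4}  [new]
{s2, s4} --y--> {s0, s4}  [new]
{s0, s1, s3, s4} --x--> {s1, s2, s3, s4}  [seen]
{s0, s1, s3, s4} --y--> {s0, s1, s2, s3, s4}  [seen]
{s1, s2, s3, s4} --x--> {s2, s4}  [seen]
{s1, s2, s3, s4} --y--> {s0, s1, s3, s4}  [seen]
{s0, s1, s2, s3, s4} --x--> {s1, s2, s3, s4}  [seen]
{s0, s1, s2, s3, s4} --y--> {s0, s1, s2, s3, s4}  [seen]
{s4} --x--> {s4}  [seen]
{s4} --y--> {s4}  [seen]
{s0, s4} --x--> {s1, s2, s3, s4}  [seen]
{s0, s4} --y--> {s0, s1, s2, s4}  [seen]
Reachable DFA states: {s0}, {s1, s2, s3}, {s0, s1, s2, s4}, {s2, s4}, {s0, s1, s3, s4}, {s1, s2, s3, s4}, {s0, s1, s2, s3, s4}, {s4}, {s0, s4}.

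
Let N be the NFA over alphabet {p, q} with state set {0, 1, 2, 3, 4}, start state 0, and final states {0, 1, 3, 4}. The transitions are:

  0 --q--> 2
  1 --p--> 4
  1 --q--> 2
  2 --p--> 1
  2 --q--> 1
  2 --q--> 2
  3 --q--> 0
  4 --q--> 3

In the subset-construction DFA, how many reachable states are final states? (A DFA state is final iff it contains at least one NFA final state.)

8

Start state of the DFA: {0}.
{0} --p--> ∅  [new]
{0} --q--> {2}  [new]
∅ --p--> ∅  [seen]
∅ --q--> ∅  [seen]
{2} --p--> {1}  [new]
{2} --q--> {1, 2}  [new]
{1} --p--> {4}  [new]
{1} --q--> {2}  [seen]
{1, 2} --p--> {1, 4}  [new]
{1, 2} --q--> {1, 2}  [seen]
{4} --p--> ∅  [seen]
{4} --q--> {3}  [new]
{1, 4} --p--> {4}  [seen]
{1, 4} --q--> {2, 3}  [new]
{3} --p--> ∅  [seen]
{3} --q--> {0}  [seen]
{2, 3} --p--> {1}  [seen]
{2, 3} --q--> {0, 1, 2}  [new]
{0, 1, 2} --p--> {1, 4}  [seen]
{0, 1, 2} --q--> {1, 2}  [seen]
Reachable DFA states: {0}, ∅, {2}, {1}, {1, 2}, {4}, {1, 4}, {3}, {2, 3}, {0, 1, 2}.
Accepting DFA states (contain an NFA accepting state): {0}, {1}, {1, 2}, {4}, {1, 4}, {3}, {2, 3}, {0, 1, 2}.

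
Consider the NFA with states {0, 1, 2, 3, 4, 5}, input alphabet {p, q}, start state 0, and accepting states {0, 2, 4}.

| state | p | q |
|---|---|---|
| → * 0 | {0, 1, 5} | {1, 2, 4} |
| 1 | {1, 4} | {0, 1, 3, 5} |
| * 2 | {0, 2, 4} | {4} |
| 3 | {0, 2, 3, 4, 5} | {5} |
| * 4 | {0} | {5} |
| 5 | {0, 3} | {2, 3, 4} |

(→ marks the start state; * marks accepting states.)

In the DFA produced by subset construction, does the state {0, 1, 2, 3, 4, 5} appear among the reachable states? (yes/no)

yes

Start state of the DFA: {0}.
{0} --p--> {0, 1, 5}  [new]
{0} --q--> {1, 2, 4}  [new]
{0, 1, 5} --p--> {0, 1, 3, 4, 5}  [new]
{0, 1, 5} --q--> {0, 1, 2, 3, 4, 5}  [new]
{1, 2, 4} --p--> {0, 1, 2, 4}  [new]
{1, 2, 4} --q--> {0, 1, 3, 4, 5}  [seen]
{0, 1, 3, 4, 5} --p--> {0, 1, 2, 3, 4, 5}  [seen]
{0, 1, 3, 4, 5} --q--> {0, 1, 2, 3, 4, 5}  [seen]
{0, 1, 2, 3, 4, 5} --p--> {0, 1, 2, 3, 4, 5}  [seen]
{0, 1, 2, 3, 4, 5} --q--> {0, 1, 2, 3, 4, 5}  [seen]
{0, 1, 2, 4} --p--> {0, 1, 2, 4, 5}  [new]
{0, 1, 2, 4} --q--> {0, 1, 2, 3, 4, 5}  [seen]
{0, 1, 2, 4, 5} --p--> {0, 1, 2, 3, 4, 5}  [seen]
{0, 1, 2, 4, 5} --q--> {0, 1, 2, 3, 4, 5}  [seen]
Reachable DFA states: {0}, {0, 1, 5}, {1, 2, 4}, {0, 1, 3, 4, 5}, {0, 1, 2, 3, 4, 5}, {0, 1, 2, 4}, {0, 1, 2, 4, 5}.
{0, 1, 2, 3, 4, 5} is among them.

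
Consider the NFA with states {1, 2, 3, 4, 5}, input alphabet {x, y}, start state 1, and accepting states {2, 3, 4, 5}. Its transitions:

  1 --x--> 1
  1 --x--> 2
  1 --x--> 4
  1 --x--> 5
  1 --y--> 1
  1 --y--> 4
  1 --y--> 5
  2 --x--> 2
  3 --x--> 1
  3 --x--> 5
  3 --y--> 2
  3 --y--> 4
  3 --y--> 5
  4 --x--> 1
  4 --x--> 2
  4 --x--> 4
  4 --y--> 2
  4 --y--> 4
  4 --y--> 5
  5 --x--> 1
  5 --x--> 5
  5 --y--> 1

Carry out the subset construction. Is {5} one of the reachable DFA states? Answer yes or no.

no

Start state of the DFA: {1}.
{1} --x--> {1, 2, 4, 5}  [new]
{1} --y--> {1, 4, 5}  [new]
{1, 2, 4, 5} --x--> {1, 2, 4, 5}  [seen]
{1, 2, 4, 5} --y--> {1, 2, 4, 5}  [seen]
{1, 4, 5} --x--> {1, 2, 4, 5}  [seen]
{1, 4, 5} --y--> {1, 2, 4, 5}  [seen]
Reachable DFA states: {1}, {1, 2, 4, 5}, {1, 4, 5}.
{5} is not among them.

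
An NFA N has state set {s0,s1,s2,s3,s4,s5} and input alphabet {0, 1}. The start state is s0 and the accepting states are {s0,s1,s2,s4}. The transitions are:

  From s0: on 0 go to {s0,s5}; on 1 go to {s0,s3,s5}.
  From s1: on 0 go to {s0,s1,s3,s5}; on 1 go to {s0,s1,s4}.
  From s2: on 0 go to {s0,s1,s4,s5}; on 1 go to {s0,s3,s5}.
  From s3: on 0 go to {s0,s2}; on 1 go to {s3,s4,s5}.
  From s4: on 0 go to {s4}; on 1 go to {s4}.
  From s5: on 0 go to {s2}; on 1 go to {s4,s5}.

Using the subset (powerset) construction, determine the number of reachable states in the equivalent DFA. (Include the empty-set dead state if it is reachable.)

Start state of the DFA: {s0}.
{s0} --0--> {s0,s5}  [new]
{s0} --1--> {s0,s3,s5}  [new]
{s0,s5} --0--> {s0,s2,s5}  [new]
{s0,s5} --1--> {s0,s3,s4,s5}  [new]
{s0,s3,s5} --0--> {s0,s2,s5}  [seen]
{s0,s3,s5} --1--> {s0,s3,s4,s5}  [seen]
{s0,s2,s5} --0--> {s0,s1,s2,s4,s5}  [new]
{s0,s2,s5} --1--> {s0,s3,s4,s5}  [seen]
{s0,s3,s4,s5} --0--> {s0,s2,s4,s5}  [new]
{s0,s3,s4,s5} --1--> {s0,s3,s4,s5}  [seen]
{s0,s1,s2,s4,s5} --0--> {s0,s1,s2,s3,s4,s5}  [new]
{s0,s1,s2,s4,s5} --1--> {s0,s1,s3,s4,s5}  [new]
{s0,s2,s4,s5} --0--> {s0,s1,s2,s4,s5}  [seen]
{s0,s2,s4,s5} --1--> {s0,s3,s4,s5}  [seen]
{s0,s1,s2,s3,s4,s5} --0--> {s0,s1,s2,s3,s4,s5}  [seen]
{s0,s1,s2,s3,s4,s5} --1--> {s0,s1,s3,s4,s5}  [seen]
{s0,s1,s3,s4,s5} --0--> {s0,s1,s2,s3,s4,s5}  [seen]
{s0,s1,s3,s4,s5} --1--> {s0,s1,s3,s4,s5}  [seen]
Reachable DFA states: {s0}, {s0,s5}, {s0,s3,s5}, {s0,s2,s5}, {s0,s3,s4,s5}, {s0,s1,s2,s4,s5}, {s0,s2,s4,s5}, {s0,s1,s2,s3,s4,s5}, {s0,s1,s3,s4,s5}.

9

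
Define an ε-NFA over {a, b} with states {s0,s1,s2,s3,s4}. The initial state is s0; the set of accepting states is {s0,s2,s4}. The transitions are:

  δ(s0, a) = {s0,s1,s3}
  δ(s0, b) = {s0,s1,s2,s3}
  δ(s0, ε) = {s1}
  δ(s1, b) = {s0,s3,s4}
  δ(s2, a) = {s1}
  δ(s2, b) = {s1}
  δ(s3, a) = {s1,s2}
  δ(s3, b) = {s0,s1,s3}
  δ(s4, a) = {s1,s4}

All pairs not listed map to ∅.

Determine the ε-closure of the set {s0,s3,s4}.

{s0,s1,s3,s4}

Begin with {s0,s3,s4}.
s0 →ε {s1}; add s1.
ε-closure = {s0,s1,s3,s4}.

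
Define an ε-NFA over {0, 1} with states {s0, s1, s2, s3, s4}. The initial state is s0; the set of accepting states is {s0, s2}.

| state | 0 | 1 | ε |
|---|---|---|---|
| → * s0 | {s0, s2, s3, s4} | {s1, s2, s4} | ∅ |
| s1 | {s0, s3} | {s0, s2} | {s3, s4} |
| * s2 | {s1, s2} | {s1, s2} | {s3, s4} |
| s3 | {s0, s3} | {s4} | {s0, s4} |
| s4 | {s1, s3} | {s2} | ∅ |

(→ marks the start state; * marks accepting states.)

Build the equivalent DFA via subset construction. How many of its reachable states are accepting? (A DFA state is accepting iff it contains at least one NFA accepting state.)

Start state of the DFA: {s0} (ε-closure of the NFA start).
{s0} --0--> {s0, s2, s3, s4}  [new]
{s0} --1--> {s0, s1, s2, s3, s4}  [new]
{s0, s2, s3, s4} --0--> {s0, s1, s2, s3, s4}  [seen]
{s0, s2, s3, s4} --1--> {s0, s1, s2, s3, s4}  [seen]
{s0, s1, s2, s3, s4} --0--> {s0, s1, s2, s3, s4}  [seen]
{s0, s1, s2, s3, s4} --1--> {s0, s1, s2, s3, s4}  [seen]
Reachable DFA states: {s0}, {s0, s2, s3, s4}, {s0, s1, s2, s3, s4}.
Accepting DFA states (contain an NFA accepting state): {s0}, {s0, s2, s3, s4}, {s0, s1, s2, s3, s4}.

3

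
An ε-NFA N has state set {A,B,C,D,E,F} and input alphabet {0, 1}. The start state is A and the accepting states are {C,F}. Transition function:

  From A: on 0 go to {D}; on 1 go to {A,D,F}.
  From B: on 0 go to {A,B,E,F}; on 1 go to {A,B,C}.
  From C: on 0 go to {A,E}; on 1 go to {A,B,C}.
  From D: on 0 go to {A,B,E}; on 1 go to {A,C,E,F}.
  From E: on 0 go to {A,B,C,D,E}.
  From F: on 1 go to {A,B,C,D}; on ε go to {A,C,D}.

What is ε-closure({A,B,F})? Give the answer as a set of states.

Begin with {A,B,F}.
F →ε {A,C,D}; add C, D.
ε-closure = {A,B,C,D,F}.

{A,B,C,D,F}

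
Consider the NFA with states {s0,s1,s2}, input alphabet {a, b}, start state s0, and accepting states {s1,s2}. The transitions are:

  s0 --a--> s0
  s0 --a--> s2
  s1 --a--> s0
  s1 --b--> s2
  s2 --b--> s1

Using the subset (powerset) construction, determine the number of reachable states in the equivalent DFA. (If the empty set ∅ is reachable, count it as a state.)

5

Start state of the DFA: {s0}.
{s0} --a--> {s0,s2}  [new]
{s0} --b--> ∅  [new]
{s0,s2} --a--> {s0,s2}  [seen]
{s0,s2} --b--> {s1}  [new]
∅ --a--> ∅  [seen]
∅ --b--> ∅  [seen]
{s1} --a--> {s0}  [seen]
{s1} --b--> {s2}  [new]
{s2} --a--> ∅  [seen]
{s2} --b--> {s1}  [seen]
Reachable DFA states: {s0}, {s0,s2}, ∅, {s1}, {s2}.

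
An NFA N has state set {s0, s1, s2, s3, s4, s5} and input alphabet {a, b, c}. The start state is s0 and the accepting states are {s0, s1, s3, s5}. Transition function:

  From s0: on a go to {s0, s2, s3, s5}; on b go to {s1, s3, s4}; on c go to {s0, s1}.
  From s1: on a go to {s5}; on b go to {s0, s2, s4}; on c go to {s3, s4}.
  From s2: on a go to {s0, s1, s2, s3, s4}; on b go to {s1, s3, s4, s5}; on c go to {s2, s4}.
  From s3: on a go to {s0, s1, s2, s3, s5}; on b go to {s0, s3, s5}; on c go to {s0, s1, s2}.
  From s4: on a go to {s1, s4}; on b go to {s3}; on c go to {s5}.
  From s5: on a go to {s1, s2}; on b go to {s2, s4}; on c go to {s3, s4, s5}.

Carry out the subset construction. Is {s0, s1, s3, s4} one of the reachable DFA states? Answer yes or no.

Start state of the DFA: {s0}.
{s0} --a--> {s0, s2, s3, s5}  [new]
{s0} --b--> {s1, s3, s4}  [new]
{s0} --c--> {s0, s1}  [new]
{s0, s2, s3, s5} --a--> {s0, s1, s2, s3, s4, s5}  [new]
{s0, s2, s3, s5} --b--> {s0, s1, s2, s3, s4, s5}  [seen]
{s0, s2, s3, s5} --c--> {s0, s1, s2, s3, s4, s5}  [seen]
{s1, s3, s4} --a--> {s0, s1, s2, s3, s4, s5}  [seen]
{s1, s3, s4} --b--> {s0, s2, s3, s4, s5}  [new]
{s1, s3, s4} --c--> {s0, s1, s2, s3, s4, s5}  [seen]
{s0, s1} --a--> {s0, s2, s3, s5}  [seen]
{s0, s1} --b--> {s0, s1, s2, s3, s4}  [new]
{s0, s1} --c--> {s0, s1, s3, s4}  [new]
{s0, s1, s2, s3, s4, s5} --a--> {s0, s1, s2, s3, s4, s5}  [seen]
{s0, s1, s2, s3, s4, s5} --b--> {s0, s1, s2, s3, s4, s5}  [seen]
{s0, s1, s2, s3, s4, s5} --c--> {s0, s1, s2, s3, s4, s5}  [seen]
{s0, s2, s3, s4, s5} --a--> {s0, s1, s2, s3, s4, s5}  [seen]
{s0, s2, s3, s4, s5} --b--> {s0, s1, s2, s3, s4, s5}  [seen]
{s0, s2, s3, s4, s5} --c--> {s0, s1, s2, s3, s4, s5}  [seen]
{s0, s1, s2, s3, s4} --a--> {s0, s1, s2, s3, s4, s5}  [seen]
{s0, s1, s2, s3, s4} --b--> {s0, s1, s2, s3, s4, s5}  [seen]
{s0, s1, s2, s3, s4} --c--> {s0, s1, s2, s3, s4, s5}  [seen]
{s0, s1, s3, s4} --a--> {s0, s1, s2, s3, s4, s5}  [seen]
{s0, s1, s3, s4} --b--> {s0, s1, s2, s3, s4, s5}  [seen]
{s0, s1, s3, s4} --c--> {s0, s1, s2, s3, s4, s5}  [seen]
Reachable DFA states: {s0}, {s0, s2, s3, s5}, {s1, s3, s4}, {s0, s1}, {s0, s1, s2, s3, s4, s5}, {s0, s2, s3, s4, s5}, {s0, s1, s2, s3, s4}, {s0, s1, s3, s4}.
{s0, s1, s3, s4} is among them.

yes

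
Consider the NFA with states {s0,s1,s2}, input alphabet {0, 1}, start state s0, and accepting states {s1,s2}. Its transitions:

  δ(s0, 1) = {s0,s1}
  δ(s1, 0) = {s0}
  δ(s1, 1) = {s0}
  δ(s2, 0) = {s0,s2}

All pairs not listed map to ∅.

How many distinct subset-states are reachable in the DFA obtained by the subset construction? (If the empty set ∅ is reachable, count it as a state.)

Start state of the DFA: {s0}.
{s0} --0--> ∅  [new]
{s0} --1--> {s0,s1}  [new]
∅ --0--> ∅  [seen]
∅ --1--> ∅  [seen]
{s0,s1} --0--> {s0}  [seen]
{s0,s1} --1--> {s0,s1}  [seen]
Reachable DFA states: {s0}, ∅, {s0,s1}.

3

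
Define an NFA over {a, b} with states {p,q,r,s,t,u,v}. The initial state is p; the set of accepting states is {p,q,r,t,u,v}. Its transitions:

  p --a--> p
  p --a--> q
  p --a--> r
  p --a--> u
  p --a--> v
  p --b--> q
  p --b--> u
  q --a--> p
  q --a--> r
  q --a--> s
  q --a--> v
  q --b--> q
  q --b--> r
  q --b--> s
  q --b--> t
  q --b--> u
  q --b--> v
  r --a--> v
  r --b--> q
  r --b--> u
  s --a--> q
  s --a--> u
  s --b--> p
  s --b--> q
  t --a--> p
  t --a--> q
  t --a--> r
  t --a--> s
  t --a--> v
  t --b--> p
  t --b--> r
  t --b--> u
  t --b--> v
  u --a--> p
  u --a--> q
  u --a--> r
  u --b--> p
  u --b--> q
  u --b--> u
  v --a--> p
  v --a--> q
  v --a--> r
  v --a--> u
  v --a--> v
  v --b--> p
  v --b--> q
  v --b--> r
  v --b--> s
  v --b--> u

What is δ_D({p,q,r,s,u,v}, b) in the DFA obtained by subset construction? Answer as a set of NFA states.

δ(p,b) = {q,u}; δ(q,b) = {q,r,s,t,u,v}; δ(r,b) = {q,u}; δ(s,b) = {p,q}; δ(u,b) = {p,q,u}; δ(v,b) = {p,q,r,s,u}.
Union: {p,q,r,s,t,u,v}.

{p,q,r,s,t,u,v}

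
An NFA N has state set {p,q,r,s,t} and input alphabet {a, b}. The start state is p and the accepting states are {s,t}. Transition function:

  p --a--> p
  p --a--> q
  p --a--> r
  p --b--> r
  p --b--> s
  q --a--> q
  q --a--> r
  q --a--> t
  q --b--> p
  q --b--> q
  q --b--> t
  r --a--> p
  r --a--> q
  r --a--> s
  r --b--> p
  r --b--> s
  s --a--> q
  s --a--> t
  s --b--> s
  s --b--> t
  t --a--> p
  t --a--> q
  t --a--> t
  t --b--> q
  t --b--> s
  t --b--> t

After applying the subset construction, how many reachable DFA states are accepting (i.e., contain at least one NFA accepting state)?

Start state of the DFA: {p}.
{p} --a--> {p,q,r}  [new]
{p} --b--> {r,s}  [new]
{p,q,r} --a--> {p,q,r,s,t}  [new]
{p,q,r} --b--> {p,q,r,s,t}  [seen]
{r,s} --a--> {p,q,s,t}  [new]
{r,s} --b--> {p,s,t}  [new]
{p,q,r,s,t} --a--> {p,q,r,s,t}  [seen]
{p,q,r,s,t} --b--> {p,q,r,s,t}  [seen]
{p,q,s,t} --a--> {p,q,r,t}  [new]
{p,q,s,t} --b--> {p,q,r,s,t}  [seen]
{p,s,t} --a--> {p,q,r,t}  [seen]
{p,s,t} --b--> {q,r,s,t}  [new]
{p,q,r,t} --a--> {p,q,r,s,t}  [seen]
{p,q,r,t} --b--> {p,q,r,s,t}  [seen]
{q,r,s,t} --a--> {p,q,r,s,t}  [seen]
{q,r,s,t} --b--> {p,q,s,t}  [seen]
Reachable DFA states: {p}, {p,q,r}, {r,s}, {p,q,r,s,t}, {p,q,s,t}, {p,s,t}, {p,q,r,t}, {q,r,s,t}.
Accepting DFA states (contain an NFA accepting state): {r,s}, {p,q,r,s,t}, {p,q,s,t}, {p,s,t}, {p,q,r,t}, {q,r,s,t}.

6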